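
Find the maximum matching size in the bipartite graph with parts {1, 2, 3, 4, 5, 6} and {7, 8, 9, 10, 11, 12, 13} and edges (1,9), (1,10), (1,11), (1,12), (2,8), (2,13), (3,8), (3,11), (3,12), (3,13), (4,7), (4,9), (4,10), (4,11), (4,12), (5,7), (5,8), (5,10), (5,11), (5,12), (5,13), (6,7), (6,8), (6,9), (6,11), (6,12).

Step 1: List the neighbors of each left vertex:
  1: 9, 10, 11, 12
  2: 8, 13
  3: 8, 11, 12, 13
  4: 7, 9, 10, 11, 12
  5: 7, 8, 10, 11, 12, 13
  6: 7, 8, 9, 11, 12

Step 2: Greedily match left vertices, then look for augmenting paths:
  Match 1 -- 9
  Match 2 -- 8
  Match 3 -- 11
  Match 4 -- 7
  Match 5 -- 10
  Match 6 -- 12
  No augmenting path remains.

Step 3: Verify this is maximum:
  Matching size 6 = min(|L|, |R|) = min(6, 7), which is an upper bound, so this matching is maximum.

Maximum matching: {(1,9), (2,8), (3,11), (4,7), (5,10), (6,12)}
Size: 6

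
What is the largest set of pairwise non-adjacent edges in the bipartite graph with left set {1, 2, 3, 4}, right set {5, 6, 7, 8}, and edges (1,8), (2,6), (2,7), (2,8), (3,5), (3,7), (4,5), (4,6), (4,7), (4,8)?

Step 1: List the neighbors of each left vertex:
  1: 8
  2: 6, 7, 8
  3: 5, 7
  4: 5, 6, 7, 8

Step 2: Greedily match left vertices, then look for augmenting paths:
  Match 1 -- 8
  Match 2 -- 6
  Match 3 -- 5
  Match 4 -- 7
  No augmenting path remains.

Step 3: Verify this is maximum:
  Matching size 4 = min(|L|, |R|) = min(4, 4), which is an upper bound, so this matching is maximum.

Maximum matching: {(1,8), (2,6), (3,5), (4,7)}
Size: 4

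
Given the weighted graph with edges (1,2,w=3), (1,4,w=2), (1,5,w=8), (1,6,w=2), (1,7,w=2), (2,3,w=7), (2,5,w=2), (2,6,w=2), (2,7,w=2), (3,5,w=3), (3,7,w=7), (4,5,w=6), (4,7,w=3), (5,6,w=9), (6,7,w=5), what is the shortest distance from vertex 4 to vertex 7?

Step 1: Build adjacency list with weights:
  1: 2(w=3), 4(w=2), 5(w=8), 6(w=2), 7(w=2)
  2: 1(w=3), 3(w=7), 5(w=2), 6(w=2), 7(w=2)
  3: 2(w=7), 5(w=3), 7(w=7)
  4: 1(w=2), 5(w=6), 7(w=3)
  5: 1(w=8), 2(w=2), 3(w=3), 4(w=6), 6(w=9)
  6: 1(w=2), 2(w=2), 5(w=9), 7(w=5)
  7: 1(w=2), 2(w=2), 3(w=7), 4(w=3), 6(w=5)

Step 2: Apply Dijkstra's algorithm from vertex 4:
  Visit vertex 4 (distance=0)
    Update dist[1] = 2
    Update dist[5] = 6
    Update dist[7] = 3
  Visit vertex 1 (distance=2)
    Update dist[2] = 5
    Update dist[6] = 4
  Visit vertex 7 (distance=3)
    Update dist[3] = 10

Step 3: Shortest path: 4 -> 7
Total weight: 3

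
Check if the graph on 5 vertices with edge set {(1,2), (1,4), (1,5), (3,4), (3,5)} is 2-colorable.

Step 1: Attempt 2-coloring using BFS:
  Start at vertex 1, assign color 0
  Color vertex 2 with color 1 (neighbor of 1)
  Color vertex 4 with color 1 (neighbor of 1)
  Color vertex 5 with color 1 (neighbor of 1)
  Color vertex 3 with color 0 (neighbor of 4)

Step 2: 2-coloring succeeded. No conflicts found.
  Set A (color 0): {1, 3}
  Set B (color 1): {2, 4, 5}

The graph is bipartite with partition {1, 3}, {2, 4, 5}.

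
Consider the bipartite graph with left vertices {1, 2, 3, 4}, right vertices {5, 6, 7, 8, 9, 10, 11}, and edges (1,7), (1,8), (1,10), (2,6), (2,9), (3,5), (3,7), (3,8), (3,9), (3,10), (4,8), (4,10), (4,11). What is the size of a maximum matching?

Step 1: List the neighbors of each left vertex:
  1: 7, 8, 10
  2: 6, 9
  3: 5, 7, 8, 9, 10
  4: 8, 10, 11

Step 2: Greedily match left vertices, then look for augmenting paths:
  Match 1 -- 7
  Match 2 -- 6
  Match 3 -- 5
  Match 4 -- 8
  No augmenting path remains.

Step 3: Verify this is maximum:
  Matching size 4 = min(|L|, |R|) = min(4, 7), which is an upper bound, so this matching is maximum.

Maximum matching: {(1,7), (2,6), (3,5), (4,8)}
Size: 4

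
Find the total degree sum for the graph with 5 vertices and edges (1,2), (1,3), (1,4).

Step 1: Count edges incident to each vertex:
  deg(1) = 3 (neighbors: 2, 3, 4)
  deg(2) = 1 (neighbors: 1)
  deg(3) = 1 (neighbors: 1)
  deg(4) = 1 (neighbors: 1)
  deg(5) = 0 (neighbors: none)

Step 2: Sum all degrees:
  3 + 1 + 1 + 1 + 0 = 6

Verification: sum of degrees = 2 * |E| = 2 * 3 = 6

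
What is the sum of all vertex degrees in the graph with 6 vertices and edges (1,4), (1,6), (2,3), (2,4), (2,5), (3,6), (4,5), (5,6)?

Step 1: Count edges incident to each vertex:
  deg(1) = 2 (neighbors: 4, 6)
  deg(2) = 3 (neighbors: 3, 4, 5)
  deg(3) = 2 (neighbors: 2, 6)
  deg(4) = 3 (neighbors: 1, 2, 5)
  deg(5) = 3 (neighbors: 2, 4, 6)
  deg(6) = 3 (neighbors: 1, 3, 5)

Step 2: Sum all degrees:
  2 + 3 + 2 + 3 + 3 + 3 = 16

Verification: sum of degrees = 2 * |E| = 2 * 8 = 16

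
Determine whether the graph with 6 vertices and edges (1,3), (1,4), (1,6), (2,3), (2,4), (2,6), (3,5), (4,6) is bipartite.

Step 1: Attempt 2-coloring using BFS:
  Start at vertex 1, assign color 0
  Color vertex 3 with color 1 (neighbor of 1)
  Color vertex 4 with color 1 (neighbor of 1)
  Color vertex 6 with color 1 (neighbor of 1)
  Color vertex 2 with color 0 (neighbor of 3)
  Color vertex 5 with color 0 (neighbor of 3)

Step 2: Conflict found! Vertices 4 and 6 are adjacent but have the same color.
This means the graph contains an odd cycle.

The graph is NOT bipartite.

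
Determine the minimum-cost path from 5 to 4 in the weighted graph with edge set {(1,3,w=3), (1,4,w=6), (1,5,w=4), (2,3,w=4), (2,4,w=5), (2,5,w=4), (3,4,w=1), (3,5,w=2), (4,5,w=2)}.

Step 1: Build adjacency list with weights:
  1: 3(w=3), 4(w=6), 5(w=4)
  2: 3(w=4), 4(w=5), 5(w=4)
  3: 1(w=3), 2(w=4), 4(w=1), 5(w=2)
  4: 1(w=6), 2(w=5), 3(w=1), 5(w=2)
  5: 1(w=4), 2(w=4), 3(w=2), 4(w=2)

Step 2: Apply Dijkstra's algorithm from vertex 5:
  Visit vertex 5 (distance=0)
    Update dist[1] = 4
    Update dist[2] = 4
    Update dist[3] = 2
    Update dist[4] = 2
  Visit vertex 3 (distance=2)
  Visit vertex 4 (distance=2)

Step 3: Shortest path: 5 -> 4
Total weight: 2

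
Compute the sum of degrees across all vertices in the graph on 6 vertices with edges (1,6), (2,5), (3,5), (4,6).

Step 1: Count edges incident to each vertex:
  deg(1) = 1 (neighbors: 6)
  deg(2) = 1 (neighbors: 5)
  deg(3) = 1 (neighbors: 5)
  deg(4) = 1 (neighbors: 6)
  deg(5) = 2 (neighbors: 2, 3)
  deg(6) = 2 (neighbors: 1, 4)

Step 2: Sum all degrees:
  1 + 1 + 1 + 1 + 2 + 2 = 8

Verification: sum of degrees = 2 * |E| = 2 * 4 = 8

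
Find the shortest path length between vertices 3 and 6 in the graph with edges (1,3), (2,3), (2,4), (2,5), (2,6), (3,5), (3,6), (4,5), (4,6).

Step 1: Build adjacency list:
  1: 3
  2: 3, 4, 5, 6
  3: 1, 2, 5, 6
  4: 2, 5, 6
  5: 2, 3, 4
  6: 2, 3, 4

Step 2: BFS from vertex 3 to find shortest path to 6:
  vertex 1 reached at distance 1
  vertex 2 reached at distance 1
  vertex 5 reached at distance 1
  vertex 6 reached at distance 1

Step 3: Shortest path: 3 -> 6
Path length: 1 edge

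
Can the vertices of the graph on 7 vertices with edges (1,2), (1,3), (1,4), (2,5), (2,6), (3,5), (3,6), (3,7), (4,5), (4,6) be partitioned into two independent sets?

Step 1: Attempt 2-coloring using BFS:
  Start at vertex 1, assign color 0
  Color vertex 2 with color 1 (neighbor of 1)
  Color vertex 3 with color 1 (neighbor of 1)
  Color vertex 4 with color 1 (neighbor of 1)
  Color vertex 5 with color 0 (neighbor of 2)
  Color vertex 6 with color 0 (neighbor of 2)
  Color vertex 7 with color 0 (neighbor of 3)

Step 2: 2-coloring succeeded. No conflicts found.
  Set A (color 0): {1, 5, 6, 7}
  Set B (color 1): {2, 3, 4}

The graph is bipartite with partition {1, 5, 6, 7}, {2, 3, 4}.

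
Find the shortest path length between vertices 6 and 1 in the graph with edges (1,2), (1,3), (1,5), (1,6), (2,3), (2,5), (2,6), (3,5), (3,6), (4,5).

Step 1: Build adjacency list:
  1: 2, 3, 5, 6
  2: 1, 3, 5, 6
  3: 1, 2, 5, 6
  4: 5
  5: 1, 2, 3, 4
  6: 1, 2, 3

Step 2: BFS from vertex 6 to find shortest path to 1:
  vertex 1 reached at distance 1

Step 3: Shortest path: 6 -> 1
Path length: 1 edge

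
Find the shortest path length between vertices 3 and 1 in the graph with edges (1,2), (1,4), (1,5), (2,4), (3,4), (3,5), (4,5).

Step 1: Build adjacency list:
  1: 2, 4, 5
  2: 1, 4
  3: 4, 5
  4: 1, 2, 3, 5
  5: 1, 3, 4

Step 2: BFS from vertex 3 to find shortest path to 1:
  vertex 4 reached at distance 1
  vertex 5 reached at distance 1
  vertex 1 reached at distance 2

Step 3: Shortest path: 3 -> 4 -> 1
Path length: 2 edges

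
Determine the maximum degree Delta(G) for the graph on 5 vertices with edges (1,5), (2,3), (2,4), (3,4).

Step 1: Count edges incident to each vertex:
  deg(1) = 1 (neighbors: 5)
  deg(2) = 2 (neighbors: 3, 4)
  deg(3) = 2 (neighbors: 2, 4)
  deg(4) = 2 (neighbors: 2, 3)
  deg(5) = 1 (neighbors: 1)

Step 2: Find maximum:
  max(1, 2, 2, 2, 1) = 2 (vertex 2)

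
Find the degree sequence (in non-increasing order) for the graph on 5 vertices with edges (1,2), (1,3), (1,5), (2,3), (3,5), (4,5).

Step 1: Count edges incident to each vertex:
  deg(1) = 3 (neighbors: 2, 3, 5)
  deg(2) = 2 (neighbors: 1, 3)
  deg(3) = 3 (neighbors: 1, 2, 5)
  deg(4) = 1 (neighbors: 5)
  deg(5) = 3 (neighbors: 1, 3, 4)

Step 2: Sort degrees in non-increasing order:
  Degrees: [3, 2, 3, 1, 3] -> sorted: [3, 3, 3, 2, 1]

Degree sequence: [3, 3, 3, 2, 1]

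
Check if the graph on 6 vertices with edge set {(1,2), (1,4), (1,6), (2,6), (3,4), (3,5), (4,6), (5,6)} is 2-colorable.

Step 1: Attempt 2-coloring using BFS:
  Start at vertex 1, assign color 0
  Color vertex 2 with color 1 (neighbor of 1)
  Color vertex 4 with color 1 (neighbor of 1)
  Color vertex 6 with color 1 (neighbor of 1)

Step 2: Conflict found! Vertices 2 and 6 are adjacent but have the same color.
This means the graph contains an odd cycle.

The graph is NOT bipartite.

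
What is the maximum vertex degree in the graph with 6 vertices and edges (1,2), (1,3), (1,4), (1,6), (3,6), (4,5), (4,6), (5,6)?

Step 1: Count edges incident to each vertex:
  deg(1) = 4 (neighbors: 2, 3, 4, 6)
  deg(2) = 1 (neighbors: 1)
  deg(3) = 2 (neighbors: 1, 6)
  deg(4) = 3 (neighbors: 1, 5, 6)
  deg(5) = 2 (neighbors: 4, 6)
  deg(6) = 4 (neighbors: 1, 3, 4, 5)

Step 2: Find maximum:
  max(4, 1, 2, 3, 2, 4) = 4 (vertex 1)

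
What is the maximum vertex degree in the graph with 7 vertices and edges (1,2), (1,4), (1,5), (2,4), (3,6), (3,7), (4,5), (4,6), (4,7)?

Step 1: Count edges incident to each vertex:
  deg(1) = 3 (neighbors: 2, 4, 5)
  deg(2) = 2 (neighbors: 1, 4)
  deg(3) = 2 (neighbors: 6, 7)
  deg(4) = 5 (neighbors: 1, 2, 5, 6, 7)
  deg(5) = 2 (neighbors: 1, 4)
  deg(6) = 2 (neighbors: 3, 4)
  deg(7) = 2 (neighbors: 3, 4)

Step 2: Find maximum:
  max(3, 2, 2, 5, 2, 2, 2) = 5 (vertex 4)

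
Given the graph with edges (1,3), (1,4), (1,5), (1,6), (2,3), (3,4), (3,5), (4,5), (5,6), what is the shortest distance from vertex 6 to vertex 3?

Step 1: Build adjacency list:
  1: 3, 4, 5, 6
  2: 3
  3: 1, 2, 4, 5
  4: 1, 3, 5
  5: 1, 3, 4, 6
  6: 1, 5

Step 2: BFS from vertex 6 to find shortest path to 3:
  vertex 1 reached at distance 1
  vertex 5 reached at distance 1
  vertex 3 reached at distance 2

Step 3: Shortest path: 6 -> 1 -> 3
Path length: 2 edges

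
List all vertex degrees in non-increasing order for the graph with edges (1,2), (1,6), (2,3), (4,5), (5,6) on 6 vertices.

Step 1: Count edges incident to each vertex:
  deg(1) = 2 (neighbors: 2, 6)
  deg(2) = 2 (neighbors: 1, 3)
  deg(3) = 1 (neighbors: 2)
  deg(4) = 1 (neighbors: 5)
  deg(5) = 2 (neighbors: 4, 6)
  deg(6) = 2 (neighbors: 1, 5)

Step 2: Sort degrees in non-increasing order:
  Degrees: [2, 2, 1, 1, 2, 2] -> sorted: [2, 2, 2, 2, 1, 1]

Degree sequence: [2, 2, 2, 2, 1, 1]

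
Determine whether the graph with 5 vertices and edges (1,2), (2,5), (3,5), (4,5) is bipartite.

Step 1: Attempt 2-coloring using BFS:
  Start at vertex 1, assign color 0
  Color vertex 2 with color 1 (neighbor of 1)
  Color vertex 5 with color 0 (neighbor of 2)
  Color vertex 3 with color 1 (neighbor of 5)
  Color vertex 4 with color 1 (neighbor of 5)

Step 2: 2-coloring succeeded. No conflicts found.
  Set A (color 0): {1, 5}
  Set B (color 1): {2, 3, 4}

The graph is bipartite with partition {1, 5}, {2, 3, 4}.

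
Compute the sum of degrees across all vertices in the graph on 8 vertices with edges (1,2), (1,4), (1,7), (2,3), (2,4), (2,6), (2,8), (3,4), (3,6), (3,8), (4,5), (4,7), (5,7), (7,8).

Step 1: Count edges incident to each vertex:
  deg(1) = 3 (neighbors: 2, 4, 7)
  deg(2) = 5 (neighbors: 1, 3, 4, 6, 8)
  deg(3) = 4 (neighbors: 2, 4, 6, 8)
  deg(4) = 5 (neighbors: 1, 2, 3, 5, 7)
  deg(5) = 2 (neighbors: 4, 7)
  deg(6) = 2 (neighbors: 2, 3)
  deg(7) = 4 (neighbors: 1, 4, 5, 8)
  deg(8) = 3 (neighbors: 2, 3, 7)

Step 2: Sum all degrees:
  3 + 5 + 4 + 5 + 2 + 2 + 4 + 3 = 28

Verification: sum of degrees = 2 * |E| = 2 * 14 = 28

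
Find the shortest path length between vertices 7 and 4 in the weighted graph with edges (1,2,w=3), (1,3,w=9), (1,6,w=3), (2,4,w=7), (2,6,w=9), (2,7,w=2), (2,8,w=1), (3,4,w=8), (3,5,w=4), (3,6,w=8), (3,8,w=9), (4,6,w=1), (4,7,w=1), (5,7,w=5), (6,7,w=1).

Step 1: Build adjacency list with weights:
  1: 2(w=3), 3(w=9), 6(w=3)
  2: 1(w=3), 4(w=7), 6(w=9), 7(w=2), 8(w=1)
  3: 1(w=9), 4(w=8), 5(w=4), 6(w=8), 8(w=9)
  4: 2(w=7), 3(w=8), 6(w=1), 7(w=1)
  5: 3(w=4), 7(w=5)
  6: 1(w=3), 2(w=9), 3(w=8), 4(w=1), 7(w=1)
  7: 2(w=2), 4(w=1), 5(w=5), 6(w=1)
  8: 2(w=1), 3(w=9)

Step 2: Apply Dijkstra's algorithm from vertex 7:
  Visit vertex 7 (distance=0)
    Update dist[2] = 2
    Update dist[4] = 1
    Update dist[5] = 5
    Update dist[6] = 1
  Visit vertex 4 (distance=1)
    Update dist[3] = 9

Step 3: Shortest path: 7 -> 4
Total weight: 1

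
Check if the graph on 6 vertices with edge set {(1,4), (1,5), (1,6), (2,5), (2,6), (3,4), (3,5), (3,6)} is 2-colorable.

Step 1: Attempt 2-coloring using BFS:
  Start at vertex 1, assign color 0
  Color vertex 4 with color 1 (neighbor of 1)
  Color vertex 5 with color 1 (neighbor of 1)
  Color vertex 6 with color 1 (neighbor of 1)
  Color vertex 3 with color 0 (neighbor of 4)
  Color vertex 2 with color 0 (neighbor of 5)

Step 2: 2-coloring succeeded. No conflicts found.
  Set A (color 0): {1, 2, 3}
  Set B (color 1): {4, 5, 6}

The graph is bipartite with partition {1, 2, 3}, {4, 5, 6}.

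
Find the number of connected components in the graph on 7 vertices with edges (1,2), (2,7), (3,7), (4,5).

Step 1: Build adjacency list from edges:
  1: 2
  2: 1, 7
  3: 7
  4: 5
  5: 4
  6: (none)
  7: 2, 3

Step 2: Run BFS/DFS from vertex 1:
  Visited: {1, 2, 7, 3}
  Reached 4 of 7 vertices

Step 3: Only 4 of 7 vertices reached. Graph is disconnected.
Connected components: {1, 2, 3, 7}, {4, 5}, {6}
Number of connected components: 3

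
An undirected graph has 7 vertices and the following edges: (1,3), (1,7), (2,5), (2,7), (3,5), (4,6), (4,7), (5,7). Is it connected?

Step 1: Build adjacency list from edges:
  1: 3, 7
  2: 5, 7
  3: 1, 5
  4: 6, 7
  5: 2, 3, 7
  6: 4
  7: 1, 2, 4, 5

Step 2: Run BFS/DFS from vertex 1:
  Visited: {1, 3, 7, 5, 2, 4, 6}
  Reached 7 of 7 vertices

Step 3: All 7 vertices reached from vertex 1, so the graph is connected.
Answer: Yes, the graph is connected.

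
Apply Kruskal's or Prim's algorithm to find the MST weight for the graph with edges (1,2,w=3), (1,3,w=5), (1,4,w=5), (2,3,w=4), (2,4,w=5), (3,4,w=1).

Apply Kruskal's algorithm (sort edges by weight, add if no cycle):

Sorted edges by weight:
  (3,4) w=1
  (1,2) w=3
  (2,3) w=4
  (1,3) w=5
  (1,4) w=5
  (2,4) w=5

Add edge (3,4) w=1 -- no cycle. Running total: 1
Add edge (1,2) w=3 -- no cycle. Running total: 4
Add edge (2,3) w=4 -- no cycle. Running total: 8

MST edges: (3,4,w=1), (1,2,w=3), (2,3,w=4)
Total MST weight: 1 + 3 + 4 = 8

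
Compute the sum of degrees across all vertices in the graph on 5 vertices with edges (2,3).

Step 1: Count edges incident to each vertex:
  deg(1) = 0 (neighbors: none)
  deg(2) = 1 (neighbors: 3)
  deg(3) = 1 (neighbors: 2)
  deg(4) = 0 (neighbors: none)
  deg(5) = 0 (neighbors: none)

Step 2: Sum all degrees:
  0 + 1 + 1 + 0 + 0 = 2

Verification: sum of degrees = 2 * |E| = 2 * 1 = 2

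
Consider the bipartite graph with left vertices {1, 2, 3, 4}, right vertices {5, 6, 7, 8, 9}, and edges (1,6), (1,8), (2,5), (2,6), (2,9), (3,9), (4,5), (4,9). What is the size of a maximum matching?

Step 1: List the neighbors of each left vertex:
  1: 6, 8
  2: 5, 6, 9
  3: 9
  4: 5, 9

Step 2: Greedily match left vertices, then look for augmenting paths:
  Match 1 -- 8
  Match 2 -- 6
  Match 3 -- 9
  Match 4 -- 5
  No augmenting path remains.

Step 3: Verify this is maximum:
  Matching size 4 = min(|L|, |R|) = min(4, 5), which is an upper bound, so this matching is maximum.

Maximum matching: {(1,8), (2,6), (3,9), (4,5)}
Size: 4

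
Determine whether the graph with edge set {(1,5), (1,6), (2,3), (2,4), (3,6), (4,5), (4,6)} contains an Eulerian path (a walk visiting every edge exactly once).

Step 1: Find the degree of each vertex:
  deg(1) = 2
  deg(2) = 2
  deg(3) = 2
  deg(4) = 3
  deg(5) = 2
  deg(6) = 3

Step 2: Count vertices with odd degree:
  Odd-degree vertices: 4, 6 (2 total)

Step 3: Apply Euler's theorem:
  - Eulerian circuit exists iff graph is connected and all vertices have even degree
  - Eulerian path exists iff graph is connected and has 0 or 2 odd-degree vertices

Graph is connected with exactly 2 odd-degree vertices (4, 6).
Eulerian path exists (starting and ending at the odd-degree vertices), but no Eulerian circuit.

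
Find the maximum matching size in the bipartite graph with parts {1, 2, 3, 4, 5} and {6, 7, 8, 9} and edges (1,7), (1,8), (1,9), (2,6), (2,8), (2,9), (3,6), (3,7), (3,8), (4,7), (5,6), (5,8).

Step 1: List the neighbors of each left vertex:
  1: 7, 8, 9
  2: 6, 8, 9
  3: 6, 7, 8
  4: 7
  5: 6, 8

Step 2: Greedily match left vertices, then look for augmenting paths:
  Match 1 -- 9
  Match 2 -- 6
  Match 3 -- 8
  Match 4 -- 7
  No augmenting path remains.

Step 3: Verify this is maximum:
  Matching size 4 = min(|L|, |R|) = min(5, 4), which is an upper bound, so this matching is maximum.

Maximum matching: {(1,9), (2,6), (3,8), (4,7)}
Size: 4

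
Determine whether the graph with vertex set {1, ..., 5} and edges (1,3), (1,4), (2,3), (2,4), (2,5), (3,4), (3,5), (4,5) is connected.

Step 1: Build adjacency list from edges:
  1: 3, 4
  2: 3, 4, 5
  3: 1, 2, 4, 5
  4: 1, 2, 3, 5
  5: 2, 3, 4

Step 2: Run BFS/DFS from vertex 1:
  Visited: {1, 3, 4, 2, 5}
  Reached 5 of 5 vertices

Step 3: All 5 vertices reached from vertex 1, so the graph is connected.
Answer: Yes, the graph is connected.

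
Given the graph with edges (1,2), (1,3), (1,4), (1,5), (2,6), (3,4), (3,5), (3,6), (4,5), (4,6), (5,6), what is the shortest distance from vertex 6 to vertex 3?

Step 1: Build adjacency list:
  1: 2, 3, 4, 5
  2: 1, 6
  3: 1, 4, 5, 6
  4: 1, 3, 5, 6
  5: 1, 3, 4, 6
  6: 2, 3, 4, 5

Step 2: BFS from vertex 6 to find shortest path to 3:
  vertex 2 reached at distance 1
  vertex 3 reached at distance 1

Step 3: Shortest path: 6 -> 3
Path length: 1 edge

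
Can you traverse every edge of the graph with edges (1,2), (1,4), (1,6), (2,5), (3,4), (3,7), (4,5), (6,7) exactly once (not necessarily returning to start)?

Step 1: Find the degree of each vertex:
  deg(1) = 3
  deg(2) = 2
  deg(3) = 2
  deg(4) = 3
  deg(5) = 2
  deg(6) = 2
  deg(7) = 2

Step 2: Count vertices with odd degree:
  Odd-degree vertices: 1, 4 (2 total)

Step 3: Apply Euler's theorem:
  - Eulerian circuit exists iff graph is connected and all vertices have even degree
  - Eulerian path exists iff graph is connected and has 0 or 2 odd-degree vertices

Graph is connected with exactly 2 odd-degree vertices (1, 4).
Eulerian path exists (starting and ending at the odd-degree vertices), but no Eulerian circuit.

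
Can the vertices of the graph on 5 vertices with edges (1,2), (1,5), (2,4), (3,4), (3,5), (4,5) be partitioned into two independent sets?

Step 1: Attempt 2-coloring using BFS:
  Start at vertex 1, assign color 0
  Color vertex 2 with color 1 (neighbor of 1)
  Color vertex 5 with color 1 (neighbor of 1)
  Color vertex 4 with color 0 (neighbor of 2)
  Color vertex 3 with color 0 (neighbor of 5)

Step 2: Conflict found! Vertices 4 and 3 are adjacent but have the same color.
This means the graph contains an odd cycle.

The graph is NOT bipartite.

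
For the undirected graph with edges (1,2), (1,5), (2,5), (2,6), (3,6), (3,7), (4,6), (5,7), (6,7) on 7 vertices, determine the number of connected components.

Step 1: Build adjacency list from edges:
  1: 2, 5
  2: 1, 5, 6
  3: 6, 7
  4: 6
  5: 1, 2, 7
  6: 2, 3, 4, 7
  7: 3, 5, 6

Step 2: Run BFS/DFS from vertex 1:
  Visited: {1, 2, 5, 6, 7, 3, 4}
  Reached 7 of 7 vertices

Step 3: All 7 vertices reached from vertex 1, so the graph is connected.
Number of connected components: 1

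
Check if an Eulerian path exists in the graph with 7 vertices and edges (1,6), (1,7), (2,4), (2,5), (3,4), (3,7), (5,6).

Step 1: Find the degree of each vertex:
  deg(1) = 2
  deg(2) = 2
  deg(3) = 2
  deg(4) = 2
  deg(5) = 2
  deg(6) = 2
  deg(7) = 2

Step 2: Count vertices with odd degree:
  All vertices have even degree (0 odd-degree vertices)

Step 3: Apply Euler's theorem:
  - Eulerian circuit exists iff graph is connected and all vertices have even degree
  - Eulerian path exists iff graph is connected and has 0 or 2 odd-degree vertices

Graph is connected with 0 odd-degree vertices.
Both Eulerian circuit and Eulerian path exist.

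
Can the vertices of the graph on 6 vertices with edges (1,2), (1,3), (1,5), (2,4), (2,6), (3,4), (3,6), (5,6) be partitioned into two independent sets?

Step 1: Attempt 2-coloring using BFS:
  Start at vertex 1, assign color 0
  Color vertex 2 with color 1 (neighbor of 1)
  Color vertex 3 with color 1 (neighbor of 1)
  Color vertex 5 with color 1 (neighbor of 1)
  Color vertex 4 with color 0 (neighbor of 2)
  Color vertex 6 with color 0 (neighbor of 2)

Step 2: 2-coloring succeeded. No conflicts found.
  Set A (color 0): {1, 4, 6}
  Set B (color 1): {2, 3, 5}

The graph is bipartite with partition {1, 4, 6}, {2, 3, 5}.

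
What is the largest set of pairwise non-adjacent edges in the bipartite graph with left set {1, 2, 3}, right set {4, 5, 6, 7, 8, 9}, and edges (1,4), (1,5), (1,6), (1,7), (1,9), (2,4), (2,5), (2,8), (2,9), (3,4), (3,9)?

Step 1: List the neighbors of each left vertex:
  1: 4, 5, 6, 7, 9
  2: 4, 5, 8, 9
  3: 4, 9

Step 2: Greedily match left vertices, then look for augmenting paths:
  Match 1 -- 4
  Match 2 -- 5
  Match 3 -- 9
  No augmenting path remains.

Step 3: Verify this is maximum:
  Matching size 3 = min(|L|, |R|) = min(3, 6), which is an upper bound, so this matching is maximum.

Maximum matching: {(1,4), (2,5), (3,9)}
Size: 3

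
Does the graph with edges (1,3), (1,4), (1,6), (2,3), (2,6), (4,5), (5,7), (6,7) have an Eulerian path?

Step 1: Find the degree of each vertex:
  deg(1) = 3
  deg(2) = 2
  deg(3) = 2
  deg(4) = 2
  deg(5) = 2
  deg(6) = 3
  deg(7) = 2

Step 2: Count vertices with odd degree:
  Odd-degree vertices: 1, 6 (2 total)

Step 3: Apply Euler's theorem:
  - Eulerian circuit exists iff graph is connected and all vertices have even degree
  - Eulerian path exists iff graph is connected and has 0 or 2 odd-degree vertices

Graph is connected with exactly 2 odd-degree vertices (1, 6).
Eulerian path exists (starting and ending at the odd-degree vertices), but no Eulerian circuit.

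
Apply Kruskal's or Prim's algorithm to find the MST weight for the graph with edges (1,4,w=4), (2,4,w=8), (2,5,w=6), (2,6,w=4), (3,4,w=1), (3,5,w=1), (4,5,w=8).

Apply Kruskal's algorithm (sort edges by weight, add if no cycle):

Sorted edges by weight:
  (3,5) w=1
  (3,4) w=1
  (1,4) w=4
  (2,6) w=4
  (2,5) w=6
  (2,4) w=8
  (4,5) w=8

Add edge (3,5) w=1 -- no cycle. Running total: 1
Add edge (3,4) w=1 -- no cycle. Running total: 2
Add edge (1,4) w=4 -- no cycle. Running total: 6
Add edge (2,6) w=4 -- no cycle. Running total: 10
Add edge (2,5) w=6 -- no cycle. Running total: 16

MST edges: (3,5,w=1), (3,4,w=1), (1,4,w=4), (2,6,w=4), (2,5,w=6)
Total MST weight: 1 + 1 + 4 + 4 + 6 = 16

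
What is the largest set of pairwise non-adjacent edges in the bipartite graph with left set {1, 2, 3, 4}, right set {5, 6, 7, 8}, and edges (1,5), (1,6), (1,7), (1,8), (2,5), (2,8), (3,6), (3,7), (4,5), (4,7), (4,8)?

Step 1: List the neighbors of each left vertex:
  1: 5, 6, 7, 8
  2: 5, 8
  3: 6, 7
  4: 5, 7, 8

Step 2: Greedily match left vertices, then look for augmenting paths:
  Match 1 -- 5
  Match 2 -- 8
  Match 3 -- 6
  Match 4 -- 7
  No augmenting path remains.

Step 3: Verify this is maximum:
  Matching size 4 = min(|L|, |R|) = min(4, 4), which is an upper bound, so this matching is maximum.

Maximum matching: {(1,5), (2,8), (3,6), (4,7)}
Size: 4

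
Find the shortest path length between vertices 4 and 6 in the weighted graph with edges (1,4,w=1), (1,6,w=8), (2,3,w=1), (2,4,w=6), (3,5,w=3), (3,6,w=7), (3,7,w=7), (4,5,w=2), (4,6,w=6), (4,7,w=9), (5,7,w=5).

Step 1: Build adjacency list with weights:
  1: 4(w=1), 6(w=8)
  2: 3(w=1), 4(w=6)
  3: 2(w=1), 5(w=3), 6(w=7), 7(w=7)
  4: 1(w=1), 2(w=6), 5(w=2), 6(w=6), 7(w=9)
  5: 3(w=3), 4(w=2), 7(w=5)
  6: 1(w=8), 3(w=7), 4(w=6)
  7: 3(w=7), 4(w=9), 5(w=5)

Step 2: Apply Dijkstra's algorithm from vertex 4:
  Visit vertex 4 (distance=0)
    Update dist[1] = 1
    Update dist[2] = 6
    Update dist[5] = 2
    Update dist[6] = 6
    Update dist[7] = 9
  Visit vertex 1 (distance=1)
  Visit vertex 5 (distance=2)
    Update dist[3] = 5
    Update dist[7] = 7
  Visit vertex 3 (distance=5)
  Visit vertex 2 (distance=6)
  Visit vertex 6 (distance=6)

Step 3: Shortest path: 4 -> 6
Total weight: 6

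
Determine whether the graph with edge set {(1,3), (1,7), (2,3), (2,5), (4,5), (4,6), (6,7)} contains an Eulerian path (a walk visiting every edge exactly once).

Step 1: Find the degree of each vertex:
  deg(1) = 2
  deg(2) = 2
  deg(3) = 2
  deg(4) = 2
  deg(5) = 2
  deg(6) = 2
  deg(7) = 2

Step 2: Count vertices with odd degree:
  All vertices have even degree (0 odd-degree vertices)

Step 3: Apply Euler's theorem:
  - Eulerian circuit exists iff graph is connected and all vertices have even degree
  - Eulerian path exists iff graph is connected and has 0 or 2 odd-degree vertices

Graph is connected with 0 odd-degree vertices.
Both Eulerian circuit and Eulerian path exist.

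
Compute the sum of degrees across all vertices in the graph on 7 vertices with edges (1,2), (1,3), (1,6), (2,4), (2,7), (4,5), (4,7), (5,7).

Step 1: Count edges incident to each vertex:
  deg(1) = 3 (neighbors: 2, 3, 6)
  deg(2) = 3 (neighbors: 1, 4, 7)
  deg(3) = 1 (neighbors: 1)
  deg(4) = 3 (neighbors: 2, 5, 7)
  deg(5) = 2 (neighbors: 4, 7)
  deg(6) = 1 (neighbors: 1)
  deg(7) = 3 (neighbors: 2, 4, 5)

Step 2: Sum all degrees:
  3 + 3 + 1 + 3 + 2 + 1 + 3 = 16

Verification: sum of degrees = 2 * |E| = 2 * 8 = 16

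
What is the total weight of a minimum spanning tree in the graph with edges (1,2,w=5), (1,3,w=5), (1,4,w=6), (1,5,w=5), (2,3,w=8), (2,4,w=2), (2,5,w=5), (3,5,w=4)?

Apply Kruskal's algorithm (sort edges by weight, add if no cycle):

Sorted edges by weight:
  (2,4) w=2
  (3,5) w=4
  (1,5) w=5
  (1,2) w=5
  (1,3) w=5
  (2,5) w=5
  (1,4) w=6
  (2,3) w=8

Add edge (2,4) w=2 -- no cycle. Running total: 2
Add edge (3,5) w=4 -- no cycle. Running total: 6
Add edge (1,5) w=5 -- no cycle. Running total: 11
Add edge (1,2) w=5 -- no cycle. Running total: 16

MST edges: (2,4,w=2), (3,5,w=4), (1,5,w=5), (1,2,w=5)
Total MST weight: 2 + 4 + 5 + 5 = 16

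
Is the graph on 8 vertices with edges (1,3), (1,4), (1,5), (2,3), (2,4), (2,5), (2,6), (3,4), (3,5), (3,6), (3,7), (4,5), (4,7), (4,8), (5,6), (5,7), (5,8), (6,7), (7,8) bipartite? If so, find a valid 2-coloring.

Step 1: Attempt 2-coloring using BFS:
  Start at vertex 1, assign color 0
  Color vertex 3 with color 1 (neighbor of 1)
  Color vertex 4 with color 1 (neighbor of 1)
  Color vertex 5 with color 1 (neighbor of 1)
  Color vertex 2 with color 0 (neighbor of 3)

Step 2: Conflict found! Vertices 3 and 4 are adjacent but have the same color.
This means the graph contains an odd cycle.

The graph is NOT bipartite.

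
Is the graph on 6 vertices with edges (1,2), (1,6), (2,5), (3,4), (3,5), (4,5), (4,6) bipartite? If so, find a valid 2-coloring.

Step 1: Attempt 2-coloring using BFS:
  Start at vertex 1, assign color 0
  Color vertex 2 with color 1 (neighbor of 1)
  Color vertex 6 with color 1 (neighbor of 1)
  Color vertex 5 with color 0 (neighbor of 2)
  Color vertex 4 with color 0 (neighbor of 6)
  Color vertex 3 with color 1 (neighbor of 5)

Step 2: Conflict found! Vertices 5 and 4 are adjacent but have the same color.
This means the graph contains an odd cycle.

The graph is NOT bipartite.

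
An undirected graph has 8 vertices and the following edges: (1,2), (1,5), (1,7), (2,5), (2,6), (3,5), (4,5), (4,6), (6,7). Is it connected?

Step 1: Build adjacency list from edges:
  1: 2, 5, 7
  2: 1, 5, 6
  3: 5
  4: 5, 6
  5: 1, 2, 3, 4
  6: 2, 4, 7
  7: 1, 6
  8: (none)

Step 2: Run BFS/DFS from vertex 1:
  Visited: {1, 2, 5, 7, 6, 3, 4}
  Reached 7 of 8 vertices

Step 3: Only 7 of 8 vertices reached. Graph is disconnected.
Connected components: {1, 2, 3, 4, 5, 6, 7}, {8}
Answer: No, the graph is not connected (2 components).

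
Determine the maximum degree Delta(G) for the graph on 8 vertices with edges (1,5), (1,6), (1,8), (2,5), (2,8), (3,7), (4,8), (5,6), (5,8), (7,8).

Step 1: Count edges incident to each vertex:
  deg(1) = 3 (neighbors: 5, 6, 8)
  deg(2) = 2 (neighbors: 5, 8)
  deg(3) = 1 (neighbors: 7)
  deg(4) = 1 (neighbors: 8)
  deg(5) = 4 (neighbors: 1, 2, 6, 8)
  deg(6) = 2 (neighbors: 1, 5)
  deg(7) = 2 (neighbors: 3, 8)
  deg(8) = 5 (neighbors: 1, 2, 4, 5, 7)

Step 2: Find maximum:
  max(3, 2, 1, 1, 4, 2, 2, 5) = 5 (vertex 8)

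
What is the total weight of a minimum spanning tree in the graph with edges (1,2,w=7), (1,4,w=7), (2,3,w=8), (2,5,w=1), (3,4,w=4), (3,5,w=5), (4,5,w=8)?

Apply Kruskal's algorithm (sort edges by weight, add if no cycle):

Sorted edges by weight:
  (2,5) w=1
  (3,4) w=4
  (3,5) w=5
  (1,4) w=7
  (1,2) w=7
  (2,3) w=8
  (4,5) w=8

Add edge (2,5) w=1 -- no cycle. Running total: 1
Add edge (3,4) w=4 -- no cycle. Running total: 5
Add edge (3,5) w=5 -- no cycle. Running total: 10
Add edge (1,4) w=7 -- no cycle. Running total: 17

MST edges: (2,5,w=1), (3,4,w=4), (3,5,w=5), (1,4,w=7)
Total MST weight: 1 + 4 + 5 + 7 = 17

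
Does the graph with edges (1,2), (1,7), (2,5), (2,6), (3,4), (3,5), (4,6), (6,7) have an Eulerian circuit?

Step 1: Find the degree of each vertex:
  deg(1) = 2
  deg(2) = 3
  deg(3) = 2
  deg(4) = 2
  deg(5) = 2
  deg(6) = 3
  deg(7) = 2

Step 2: Count vertices with odd degree:
  Odd-degree vertices: 2, 6 (2 total)

Step 3: Apply Euler's theorem:
  - Eulerian circuit exists iff graph is connected and all vertices have even degree
  - Eulerian path exists iff graph is connected and has 0 or 2 odd-degree vertices

Graph is connected with exactly 2 odd-degree vertices (2, 6).
Eulerian path exists (starting and ending at the odd-degree vertices), but no Eulerian circuit.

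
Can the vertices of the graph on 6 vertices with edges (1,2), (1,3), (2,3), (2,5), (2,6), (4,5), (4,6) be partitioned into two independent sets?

Step 1: Attempt 2-coloring using BFS:
  Start at vertex 1, assign color 0
  Color vertex 2 with color 1 (neighbor of 1)
  Color vertex 3 with color 1 (neighbor of 1)

Step 2: Conflict found! Vertices 2 and 3 are adjacent but have the same color.
This means the graph contains an odd cycle.

The graph is NOT bipartite.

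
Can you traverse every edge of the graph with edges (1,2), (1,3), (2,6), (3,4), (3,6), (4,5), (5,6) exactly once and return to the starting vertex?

Step 1: Find the degree of each vertex:
  deg(1) = 2
  deg(2) = 2
  deg(3) = 3
  deg(4) = 2
  deg(5) = 2
  deg(6) = 3

Step 2: Count vertices with odd degree:
  Odd-degree vertices: 3, 6 (2 total)

Step 3: Apply Euler's theorem:
  - Eulerian circuit exists iff graph is connected and all vertices have even degree
  - Eulerian path exists iff graph is connected and has 0 or 2 odd-degree vertices

Graph is connected with exactly 2 odd-degree vertices (3, 6).
Eulerian path exists (starting and ending at the odd-degree vertices), but no Eulerian circuit.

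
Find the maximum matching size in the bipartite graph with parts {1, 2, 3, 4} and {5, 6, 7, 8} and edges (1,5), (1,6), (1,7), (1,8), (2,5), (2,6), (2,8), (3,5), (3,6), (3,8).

Step 1: List the neighbors of each left vertex:
  1: 5, 6, 7, 8
  2: 5, 6, 8
  3: 5, 6, 8
  4: (none)

Step 2: Greedily match left vertices, then look for augmenting paths:
  Match 1 -- 5
  Match 2 -- 6
  Match 3 -- 8
  No augmenting path remains.

Step 3: Verify this is maximum:
  Matching has size 3. The vertex set {1, 2, 3} covers every edge and has size 3; any matching has at most one edge per cover vertex, so 3 is maximum (König's theorem).

Maximum matching: {(1,5), (2,6), (3,8)}
Size: 3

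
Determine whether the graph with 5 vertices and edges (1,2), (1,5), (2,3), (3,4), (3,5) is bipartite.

Step 1: Attempt 2-coloring using BFS:
  Start at vertex 1, assign color 0
  Color vertex 2 with color 1 (neighbor of 1)
  Color vertex 5 with color 1 (neighbor of 1)
  Color vertex 3 with color 0 (neighbor of 2)
  Color vertex 4 with color 1 (neighbor of 3)

Step 2: 2-coloring succeeded. No conflicts found.
  Set A (color 0): {1, 3}
  Set B (color 1): {2, 4, 5}

The graph is bipartite with partition {1, 3}, {2, 4, 5}.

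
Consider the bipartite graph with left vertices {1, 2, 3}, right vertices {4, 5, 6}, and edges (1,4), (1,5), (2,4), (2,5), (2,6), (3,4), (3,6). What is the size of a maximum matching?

Step 1: List the neighbors of each left vertex:
  1: 4, 5
  2: 4, 5, 6
  3: 4, 6

Step 2: Greedily match left vertices, then look for augmenting paths:
  Match 1 -- 4
  Match 2 -- 5
  Match 3 -- 6
  No augmenting path remains.

Step 3: Verify this is maximum:
  Matching size 3 = min(|L|, |R|) = min(3, 3), which is an upper bound, so this matching is maximum.

Maximum matching: {(1,4), (2,5), (3,6)}
Size: 3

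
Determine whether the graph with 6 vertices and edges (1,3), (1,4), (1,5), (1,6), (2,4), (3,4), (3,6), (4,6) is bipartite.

Step 1: Attempt 2-coloring using BFS:
  Start at vertex 1, assign color 0
  Color vertex 3 with color 1 (neighbor of 1)
  Color vertex 4 with color 1 (neighbor of 1)
  Color vertex 5 with color 1 (neighbor of 1)
  Color vertex 6 with color 1 (neighbor of 1)

Step 2: Conflict found! Vertices 3 and 4 are adjacent but have the same color.
This means the graph contains an odd cycle.

The graph is NOT bipartite.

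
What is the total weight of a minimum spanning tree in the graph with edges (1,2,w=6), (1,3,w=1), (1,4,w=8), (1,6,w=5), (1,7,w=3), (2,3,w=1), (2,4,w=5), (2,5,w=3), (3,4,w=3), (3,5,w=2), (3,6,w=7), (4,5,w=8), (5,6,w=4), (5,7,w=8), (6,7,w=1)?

Apply Kruskal's algorithm (sort edges by weight, add if no cycle):

Sorted edges by weight:
  (1,3) w=1
  (2,3) w=1
  (6,7) w=1
  (3,5) w=2
  (1,7) w=3
  (2,5) w=3
  (3,4) w=3
  (5,6) w=4
  (1,6) w=5
  (2,4) w=5
  (1,2) w=6
  (3,6) w=7
  (1,4) w=8
  (4,5) w=8
  (5,7) w=8

Add edge (1,3) w=1 -- no cycle. Running total: 1
Add edge (2,3) w=1 -- no cycle. Running total: 2
Add edge (6,7) w=1 -- no cycle. Running total: 3
Add edge (3,5) w=2 -- no cycle. Running total: 5
Add edge (1,7) w=3 -- no cycle. Running total: 8
Skip edge (2,5) w=3 -- would create cycle
Add edge (3,4) w=3 -- no cycle. Running total: 11

MST edges: (1,3,w=1), (2,3,w=1), (6,7,w=1), (3,5,w=2), (1,7,w=3), (3,4,w=3)
Total MST weight: 1 + 1 + 1 + 2 + 3 + 3 = 11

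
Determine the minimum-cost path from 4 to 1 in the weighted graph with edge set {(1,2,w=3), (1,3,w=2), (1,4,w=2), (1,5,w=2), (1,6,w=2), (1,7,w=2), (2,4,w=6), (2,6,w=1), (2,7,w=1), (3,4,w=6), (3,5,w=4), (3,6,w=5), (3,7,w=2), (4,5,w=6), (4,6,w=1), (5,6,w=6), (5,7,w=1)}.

Step 1: Build adjacency list with weights:
  1: 2(w=3), 3(w=2), 4(w=2), 5(w=2), 6(w=2), 7(w=2)
  2: 1(w=3), 4(w=6), 6(w=1), 7(w=1)
  3: 1(w=2), 4(w=6), 5(w=4), 6(w=5), 7(w=2)
  4: 1(w=2), 2(w=6), 3(w=6), 5(w=6), 6(w=1)
  5: 1(w=2), 3(w=4), 4(w=6), 6(w=6), 7(w=1)
  6: 1(w=2), 2(w=1), 3(w=5), 4(w=1), 5(w=6)
  7: 1(w=2), 2(w=1), 3(w=2), 5(w=1)

Step 2: Apply Dijkstra's algorithm from vertex 4:
  Visit vertex 4 (distance=0)
    Update dist[1] = 2
    Update dist[2] = 6
    Update dist[3] = 6
    Update dist[5] = 6
    Update dist[6] = 1
  Visit vertex 6 (distance=1)
    Update dist[2] = 2
  Visit vertex 1 (distance=2)
    Update dist[3] = 4
    Update dist[5] = 4
    Update dist[7] = 4

Step 3: Shortest path: 4 -> 1
Total weight: 2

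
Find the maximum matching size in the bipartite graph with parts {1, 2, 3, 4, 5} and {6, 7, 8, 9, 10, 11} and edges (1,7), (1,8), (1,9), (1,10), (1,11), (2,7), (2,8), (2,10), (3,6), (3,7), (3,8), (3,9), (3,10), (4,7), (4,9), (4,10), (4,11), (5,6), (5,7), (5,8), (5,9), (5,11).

Step 1: List the neighbors of each left vertex:
  1: 7, 8, 9, 10, 11
  2: 7, 8, 10
  3: 6, 7, 8, 9, 10
  4: 7, 9, 10, 11
  5: 6, 7, 8, 9, 11

Step 2: Greedily match left vertices, then look for augmenting paths:
  Match 1 -- 7
  Match 2 -- 8
  Match 3 -- 6
  Match 4 -- 9
  Match 5 -- 11
  No augmenting path remains.

Step 3: Verify this is maximum:
  Matching size 5 = min(|L|, |R|) = min(5, 6), which is an upper bound, so this matching is maximum.

Maximum matching: {(1,7), (2,8), (3,6), (4,9), (5,11)}
Size: 5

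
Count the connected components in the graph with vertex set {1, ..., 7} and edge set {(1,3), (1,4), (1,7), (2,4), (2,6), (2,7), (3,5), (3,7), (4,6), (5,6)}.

Step 1: Build adjacency list from edges:
  1: 3, 4, 7
  2: 4, 6, 7
  3: 1, 5, 7
  4: 1, 2, 6
  5: 3, 6
  6: 2, 4, 5
  7: 1, 2, 3

Step 2: Run BFS/DFS from vertex 1:
  Visited: {1, 3, 4, 7, 5, 2, 6}
  Reached 7 of 7 vertices

Step 3: All 7 vertices reached from vertex 1, so the graph is connected.
Number of connected components: 1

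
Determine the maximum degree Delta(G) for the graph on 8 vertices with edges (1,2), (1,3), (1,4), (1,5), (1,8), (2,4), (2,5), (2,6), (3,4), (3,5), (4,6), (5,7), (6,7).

Step 1: Count edges incident to each vertex:
  deg(1) = 5 (neighbors: 2, 3, 4, 5, 8)
  deg(2) = 4 (neighbors: 1, 4, 5, 6)
  deg(3) = 3 (neighbors: 1, 4, 5)
  deg(4) = 4 (neighbors: 1, 2, 3, 6)
  deg(5) = 4 (neighbors: 1, 2, 3, 7)
  deg(6) = 3 (neighbors: 2, 4, 7)
  deg(7) = 2 (neighbors: 5, 6)
  deg(8) = 1 (neighbors: 1)

Step 2: Find maximum:
  max(5, 4, 3, 4, 4, 3, 2, 1) = 5 (vertex 1)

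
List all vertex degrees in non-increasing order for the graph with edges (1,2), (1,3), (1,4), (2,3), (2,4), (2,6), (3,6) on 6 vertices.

Step 1: Count edges incident to each vertex:
  deg(1) = 3 (neighbors: 2, 3, 4)
  deg(2) = 4 (neighbors: 1, 3, 4, 6)
  deg(3) = 3 (neighbors: 1, 2, 6)
  deg(4) = 2 (neighbors: 1, 2)
  deg(5) = 0 (neighbors: none)
  deg(6) = 2 (neighbors: 2, 3)

Step 2: Sort degrees in non-increasing order:
  Degrees: [3, 4, 3, 2, 0, 2] -> sorted: [4, 3, 3, 2, 2, 0]

Degree sequence: [4, 3, 3, 2, 2, 0]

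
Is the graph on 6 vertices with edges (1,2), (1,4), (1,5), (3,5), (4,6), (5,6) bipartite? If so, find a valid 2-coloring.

Step 1: Attempt 2-coloring using BFS:
  Start at vertex 1, assign color 0
  Color vertex 2 with color 1 (neighbor of 1)
  Color vertex 4 with color 1 (neighbor of 1)
  Color vertex 5 with color 1 (neighbor of 1)
  Color vertex 6 with color 0 (neighbor of 4)
  Color vertex 3 with color 0 (neighbor of 5)

Step 2: 2-coloring succeeded. No conflicts found.
  Set A (color 0): {1, 3, 6}
  Set B (color 1): {2, 4, 5}

The graph is bipartite with partition {1, 3, 6}, {2, 4, 5}.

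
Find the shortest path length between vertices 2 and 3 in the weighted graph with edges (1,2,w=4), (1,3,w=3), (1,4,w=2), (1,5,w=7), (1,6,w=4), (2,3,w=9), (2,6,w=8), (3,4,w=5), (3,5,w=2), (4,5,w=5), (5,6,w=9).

Step 1: Build adjacency list with weights:
  1: 2(w=4), 3(w=3), 4(w=2), 5(w=7), 6(w=4)
  2: 1(w=4), 3(w=9), 6(w=8)
  3: 1(w=3), 2(w=9), 4(w=5), 5(w=2)
  4: 1(w=2), 3(w=5), 5(w=5)
  5: 1(w=7), 3(w=2), 4(w=5), 6(w=9)
  6: 1(w=4), 2(w=8), 5(w=9)

Step 2: Apply Dijkstra's algorithm from vertex 2:
  Visit vertex 2 (distance=0)
    Update dist[1] = 4
    Update dist[3] = 9
    Update dist[6] = 8
  Visit vertex 1 (distance=4)
    Update dist[3] = 7
    Update dist[4] = 6
    Update dist[5] = 11
  Visit vertex 4 (distance=6)
  Visit vertex 3 (distance=7)
    Update dist[5] = 9

Step 3: Shortest path: 2 -> 1 -> 3
Total weight: 4 + 3 = 7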